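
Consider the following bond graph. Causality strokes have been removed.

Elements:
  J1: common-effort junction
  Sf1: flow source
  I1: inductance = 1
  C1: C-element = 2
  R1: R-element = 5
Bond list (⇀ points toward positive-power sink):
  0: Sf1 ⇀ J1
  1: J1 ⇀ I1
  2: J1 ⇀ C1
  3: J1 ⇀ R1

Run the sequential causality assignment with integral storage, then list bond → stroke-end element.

b0 stroke→Sf1  (Sf1 (Sf) sets flow on bond)
b1 stroke→I1  (I1: I, integral causality)
b2 stroke→J1  (C1 outputs effort q/C1)
b3 stroke→R1  (0-jn J1 has e-setter on 2)

bond 0 |Sf1
bond 1 |I1
bond 2 |J1
bond 3 |R1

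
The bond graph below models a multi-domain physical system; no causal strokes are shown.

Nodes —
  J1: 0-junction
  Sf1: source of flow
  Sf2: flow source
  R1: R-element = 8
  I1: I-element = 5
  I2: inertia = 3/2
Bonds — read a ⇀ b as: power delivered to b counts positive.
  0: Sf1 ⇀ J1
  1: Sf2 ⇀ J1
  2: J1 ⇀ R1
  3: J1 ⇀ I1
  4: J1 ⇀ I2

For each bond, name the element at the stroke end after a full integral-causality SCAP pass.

β0 stroke→Sf1  (Sf1 fixes flow; stroke at Sf1)
β1 stroke→Sf2  (Sf2 (Sf) sets flow on bond)
β3 stroke→I1  (I1: I, integral causality)
β4 stroke→I2  (I2: I, integral causality)
β2 stroke→J1  (J1 needs exactly one e-in)

β0 |Sf1
β1 |Sf2
β2 |J1
β3 |I1
β4 |I2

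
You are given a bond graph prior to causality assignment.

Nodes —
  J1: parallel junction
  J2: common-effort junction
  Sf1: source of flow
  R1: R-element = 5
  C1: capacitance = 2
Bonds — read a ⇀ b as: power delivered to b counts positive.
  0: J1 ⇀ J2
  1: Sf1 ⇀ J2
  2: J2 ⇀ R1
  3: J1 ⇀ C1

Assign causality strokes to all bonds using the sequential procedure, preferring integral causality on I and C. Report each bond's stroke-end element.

bond 0 |J2
bond 1 |Sf1
bond 2 |R1
bond 3 |J1

#1 stroke at Sf1  (Sf1 (Sf) sets flow on bond)
#3 stroke at J1  (C1 integral (e out))
#0 stroke at J2  (common-e at J1 fixed by 3)
#2 stroke at R1  (0-jn J2 has e-setter on 0)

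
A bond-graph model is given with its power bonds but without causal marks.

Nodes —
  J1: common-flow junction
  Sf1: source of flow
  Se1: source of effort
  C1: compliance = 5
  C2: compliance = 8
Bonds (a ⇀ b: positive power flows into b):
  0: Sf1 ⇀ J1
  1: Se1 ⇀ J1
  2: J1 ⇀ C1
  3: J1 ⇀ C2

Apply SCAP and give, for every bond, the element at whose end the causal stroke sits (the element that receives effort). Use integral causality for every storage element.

β0 stroke→Sf1
β1 stroke→J1
β2 stroke→J1
β3 stroke→J1

β0 →Sf1  (Sf1: flow source, stroke at near end)
β1 →J1  (Se1: effort source, stroke at far end)
β2 →J1  (common-f at J1 fixed by 0)
β3 →J1  (1-jn J1 has f-setter on 0)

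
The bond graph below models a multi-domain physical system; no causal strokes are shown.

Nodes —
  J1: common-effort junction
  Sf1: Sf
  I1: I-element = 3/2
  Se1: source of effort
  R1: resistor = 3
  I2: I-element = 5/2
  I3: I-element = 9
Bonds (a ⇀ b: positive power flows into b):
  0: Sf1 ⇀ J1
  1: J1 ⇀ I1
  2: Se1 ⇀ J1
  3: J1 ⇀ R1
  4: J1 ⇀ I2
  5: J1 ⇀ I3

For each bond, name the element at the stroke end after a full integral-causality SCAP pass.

b0 |Sf1
b1 |I1
b2 |J1
b3 |R1
b4 |I2
b5 |I3

β0 |Sf1  (Sf1 (Sf) sets flow on bond)
β2 |J1  (Se1: effort source, stroke at far end)
β1 |I1  (common-e at J1 fixed by 2)
β3 |R1  (0-jn J1 has e-setter on 2)
β4 |I2  (J1: bond 2 brought effort, rest push out)
β5 |I3  (common-e at J1 fixed by 2)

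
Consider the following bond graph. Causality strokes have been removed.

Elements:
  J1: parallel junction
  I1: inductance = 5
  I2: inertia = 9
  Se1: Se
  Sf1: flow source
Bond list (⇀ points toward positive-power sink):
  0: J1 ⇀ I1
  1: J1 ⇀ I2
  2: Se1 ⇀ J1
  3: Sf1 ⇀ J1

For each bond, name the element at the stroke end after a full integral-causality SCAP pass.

b0 stroke at I1
b1 stroke at I2
b2 stroke at J1
b3 stroke at Sf1

#2 stroke→J1  (Se1: effort source, stroke at far end)
#3 stroke→Sf1  (source Sf1 imposes f)
#0 stroke→I1  (J1 effort already set via bond 2)
#1 stroke→I2  (0-jn J1 has e-setter on 2)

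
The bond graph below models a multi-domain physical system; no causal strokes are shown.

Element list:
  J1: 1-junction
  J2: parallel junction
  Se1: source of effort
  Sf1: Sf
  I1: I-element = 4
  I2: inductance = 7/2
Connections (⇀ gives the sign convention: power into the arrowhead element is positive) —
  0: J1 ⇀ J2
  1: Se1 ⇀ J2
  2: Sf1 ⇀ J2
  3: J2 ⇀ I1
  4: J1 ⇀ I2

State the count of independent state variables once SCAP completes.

2  (I1, I2 all integral)

#1 |J2  (Se1 (Se) sets effort on bond)
#2 |Sf1  (Sf1 fixes flow; stroke at Sf1)
#0 |J1  (common-e at J2 fixed by 1)
#3 |I1  (J2: bond 1 brought effort, rest push out)
#4 |I2  (closing 1-jn rule on J1)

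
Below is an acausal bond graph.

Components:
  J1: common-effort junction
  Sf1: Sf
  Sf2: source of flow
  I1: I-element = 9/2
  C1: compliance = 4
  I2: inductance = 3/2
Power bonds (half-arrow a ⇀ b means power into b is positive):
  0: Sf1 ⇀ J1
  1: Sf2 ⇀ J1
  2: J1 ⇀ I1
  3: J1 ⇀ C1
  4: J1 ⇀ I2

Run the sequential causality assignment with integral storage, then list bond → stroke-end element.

bond 0 stroke at Sf1  (source Sf1 imposes f)
bond 1 stroke at Sf2  (Sf2 (Sf) sets flow on bond)
bond 2 stroke at I1  (I1 outputs flow p/I1)
bond 3 stroke at J1  (C1 outputs effort q/C1)
bond 4 stroke at I2  (0-jn J1 has e-setter on 3)

#0 stroke at Sf1
#1 stroke at Sf2
#2 stroke at I1
#3 stroke at J1
#4 stroke at I2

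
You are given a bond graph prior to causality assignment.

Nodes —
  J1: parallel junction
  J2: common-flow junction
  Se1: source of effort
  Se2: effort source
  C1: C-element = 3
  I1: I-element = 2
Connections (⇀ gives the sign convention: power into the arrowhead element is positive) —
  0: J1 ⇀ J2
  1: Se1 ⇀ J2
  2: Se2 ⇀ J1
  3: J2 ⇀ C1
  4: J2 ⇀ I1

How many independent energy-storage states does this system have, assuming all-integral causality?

#1 →J2  (source Se1 imposes e)
#2 →J1  (source Se2 imposes e)
#0 →J2  (J1: bond 2 brought effort, rest push out)
#3 →J2  (C1: C, integral causality)
#4 →I1  (closing 1-jn rule on J2)

2  (C1, I1 all integral)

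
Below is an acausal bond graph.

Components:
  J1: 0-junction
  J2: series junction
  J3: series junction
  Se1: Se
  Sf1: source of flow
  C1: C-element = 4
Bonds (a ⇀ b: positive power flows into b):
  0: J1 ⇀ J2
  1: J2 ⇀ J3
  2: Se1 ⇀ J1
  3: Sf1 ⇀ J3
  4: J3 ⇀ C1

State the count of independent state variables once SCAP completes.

b2 stroke→J1  (Se1 (Se) sets effort on bond)
b3 stroke→Sf1  (Sf1 (Sf) sets flow on bond)
b0 stroke→J2  (0-jn J1 has e-setter on 2)
b1 stroke→J3  (J2 needs exactly one f-in)
b4 stroke→J3  (common-f at J3 fixed by 3)

1  (C1 all integral)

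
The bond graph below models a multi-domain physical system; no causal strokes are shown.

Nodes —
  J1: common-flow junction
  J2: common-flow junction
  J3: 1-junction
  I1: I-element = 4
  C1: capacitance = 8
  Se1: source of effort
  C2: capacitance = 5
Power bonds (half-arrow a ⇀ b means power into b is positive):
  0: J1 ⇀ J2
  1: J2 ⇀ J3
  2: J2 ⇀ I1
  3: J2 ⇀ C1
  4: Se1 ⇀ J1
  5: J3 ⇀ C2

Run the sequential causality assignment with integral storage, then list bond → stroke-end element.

bond 0 |J2
bond 1 |J2
bond 2 |I1
bond 3 |J2
bond 4 |J1
bond 5 |J3

#4 →J1  (Se1 fixes effort; stroke away)
#0 →J2  (closing 1-jn rule on J1)
#2 →I1  (I1 integral (f out))
#1 →J2  (1-jn J2 has f-setter on 2)
#3 →J2  (J2: bond 2 brought flow, rest push out)
#5 →J3  (J3: bond 1 brought flow, rest push out)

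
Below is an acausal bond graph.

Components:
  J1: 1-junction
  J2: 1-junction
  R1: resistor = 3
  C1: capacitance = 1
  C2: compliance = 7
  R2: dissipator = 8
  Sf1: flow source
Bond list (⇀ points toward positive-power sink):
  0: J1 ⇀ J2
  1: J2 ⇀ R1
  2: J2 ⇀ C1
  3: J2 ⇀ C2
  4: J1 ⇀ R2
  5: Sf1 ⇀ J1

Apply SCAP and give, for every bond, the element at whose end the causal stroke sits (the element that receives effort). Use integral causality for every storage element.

b0 |J1
b1 |J2
b2 |J2
b3 |J2
b4 |J1
b5 |Sf1

b5 stroke→Sf1  (Sf1 (Sf) sets flow on bond)
b0 stroke→J1  (J1: bond 5 brought flow, rest push out)
b4 stroke→J1  (J1: bond 5 brought flow, rest push out)
b1 stroke→J2  (1-jn J2 has f-setter on 0)
b2 stroke→J2  (J2: bond 0 brought flow, rest push out)
b3 stroke→J2  (J2 flow already set via bond 0)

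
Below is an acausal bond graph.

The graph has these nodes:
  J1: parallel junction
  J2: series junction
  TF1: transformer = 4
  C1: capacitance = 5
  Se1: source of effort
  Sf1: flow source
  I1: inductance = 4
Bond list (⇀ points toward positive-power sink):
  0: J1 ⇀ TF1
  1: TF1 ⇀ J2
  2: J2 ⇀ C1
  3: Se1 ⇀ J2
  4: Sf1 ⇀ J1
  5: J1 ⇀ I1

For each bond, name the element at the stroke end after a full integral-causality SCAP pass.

β3 stroke at J2  (Se1: effort source, stroke at far end)
β4 stroke at Sf1  (Sf1 fixes flow; stroke at Sf1)
β2 stroke at J2  (C1 integral (e out))
β1 stroke at TF1  (closing 1-jn rule on J2)
β0 stroke at J1  (TF TF1: opposite of bond 1)
β5 stroke at I1  (J1 effort already set via bond 0)

bond 0 stroke→J1
bond 1 stroke→TF1
bond 2 stroke→J2
bond 3 stroke→J2
bond 4 stroke→Sf1
bond 5 stroke→I1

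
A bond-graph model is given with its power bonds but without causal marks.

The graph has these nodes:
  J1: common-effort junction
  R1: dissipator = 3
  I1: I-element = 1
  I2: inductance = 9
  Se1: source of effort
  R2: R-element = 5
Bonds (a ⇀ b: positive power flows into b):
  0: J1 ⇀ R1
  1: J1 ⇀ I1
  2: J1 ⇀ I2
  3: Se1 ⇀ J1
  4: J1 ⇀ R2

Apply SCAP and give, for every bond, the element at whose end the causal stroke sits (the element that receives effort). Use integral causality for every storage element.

b0 stroke at R1
b1 stroke at I1
b2 stroke at I2
b3 stroke at J1
b4 stroke at R2

b3 →J1  (source Se1 imposes e)
b0 →R1  (J1 effort already set via bond 3)
b1 →I1  (J1 effort already set via bond 3)
b2 →I2  (J1 effort already set via bond 3)
b4 →R2  (0-jn J1 has e-setter on 3)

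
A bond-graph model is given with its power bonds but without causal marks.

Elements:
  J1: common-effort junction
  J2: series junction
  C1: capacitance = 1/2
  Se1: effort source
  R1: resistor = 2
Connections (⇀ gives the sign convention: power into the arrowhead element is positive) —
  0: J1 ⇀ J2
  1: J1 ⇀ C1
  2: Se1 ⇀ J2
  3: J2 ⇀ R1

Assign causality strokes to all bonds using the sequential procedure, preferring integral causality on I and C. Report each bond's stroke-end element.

β2 |J2  (Se1 fixes effort; stroke away)
β1 |J1  (prefer integral on C1)
β0 |J2  (common-e at J1 fixed by 1)
β3 |R1  (J2 needs exactly one f-in)

#0 →J2
#1 →J1
#2 →J2
#3 →R1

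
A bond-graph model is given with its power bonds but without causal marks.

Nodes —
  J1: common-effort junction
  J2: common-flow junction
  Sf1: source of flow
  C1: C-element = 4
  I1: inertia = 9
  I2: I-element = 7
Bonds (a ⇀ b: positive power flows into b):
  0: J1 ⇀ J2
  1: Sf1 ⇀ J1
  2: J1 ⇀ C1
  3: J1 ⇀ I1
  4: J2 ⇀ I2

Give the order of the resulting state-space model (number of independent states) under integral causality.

#1 stroke→Sf1  (Sf1 fixes flow; stroke at Sf1)
#2 stroke→J1  (prefer integral on C1)
#0 stroke→J2  (J1 effort already set via bond 2)
#3 stroke→I1  (J1: bond 2 brought effort, rest push out)
#4 stroke→I2  (closing 1-jn rule on J2)

3  (C1, I1, I2 all integral)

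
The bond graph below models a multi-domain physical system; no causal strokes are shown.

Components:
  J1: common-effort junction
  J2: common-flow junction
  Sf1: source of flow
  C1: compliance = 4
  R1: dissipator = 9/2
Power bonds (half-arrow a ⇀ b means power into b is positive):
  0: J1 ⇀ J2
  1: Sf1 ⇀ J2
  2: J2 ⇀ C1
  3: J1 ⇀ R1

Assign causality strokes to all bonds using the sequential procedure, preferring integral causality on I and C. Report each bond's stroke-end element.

b1 |Sf1  (Sf1 fixes flow; stroke at Sf1)
b0 |J2  (J2: bond 1 brought flow, rest push out)
b2 |J2  (common-f at J2 fixed by 1)
b3 |J1  (closing 0-jn rule on J1)

β0 |J2
β1 |Sf1
β2 |J2
β3 |J1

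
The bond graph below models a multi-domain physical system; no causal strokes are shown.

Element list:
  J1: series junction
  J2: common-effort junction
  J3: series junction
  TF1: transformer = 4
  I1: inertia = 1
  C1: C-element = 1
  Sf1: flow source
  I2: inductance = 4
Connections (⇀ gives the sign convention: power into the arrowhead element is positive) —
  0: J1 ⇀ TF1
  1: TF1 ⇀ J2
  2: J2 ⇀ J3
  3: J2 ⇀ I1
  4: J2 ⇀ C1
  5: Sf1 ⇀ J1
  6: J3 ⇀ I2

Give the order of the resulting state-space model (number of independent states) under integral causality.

b5 stroke at Sf1  (Sf1 (Sf) sets flow on bond)
b0 stroke at J1  (common-f at J1 fixed by 5)
b1 stroke at TF1  (TF TF1: opposite of bond 0)
b3 stroke at I1  (I1 outputs flow p/I1)
b4 stroke at J2  (C1 integral (e out))
b2 stroke at J3  (common-e at J2 fixed by 4)
b6 stroke at I2  (J3 needs exactly one f-in)

3  (C1, I1, I2 all integral)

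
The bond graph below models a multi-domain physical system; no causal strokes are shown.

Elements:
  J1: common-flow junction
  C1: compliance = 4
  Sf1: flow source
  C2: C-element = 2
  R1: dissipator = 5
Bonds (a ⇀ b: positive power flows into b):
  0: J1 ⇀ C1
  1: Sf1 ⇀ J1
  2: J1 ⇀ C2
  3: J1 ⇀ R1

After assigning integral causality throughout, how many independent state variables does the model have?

2  (C1, C2 all integral)

bond 1 →Sf1  (Sf1 fixes flow; stroke at Sf1)
bond 0 →J1  (J1: bond 1 brought flow, rest push out)
bond 2 →J1  (J1 flow already set via bond 1)
bond 3 →J1  (J1 flow already set via bond 1)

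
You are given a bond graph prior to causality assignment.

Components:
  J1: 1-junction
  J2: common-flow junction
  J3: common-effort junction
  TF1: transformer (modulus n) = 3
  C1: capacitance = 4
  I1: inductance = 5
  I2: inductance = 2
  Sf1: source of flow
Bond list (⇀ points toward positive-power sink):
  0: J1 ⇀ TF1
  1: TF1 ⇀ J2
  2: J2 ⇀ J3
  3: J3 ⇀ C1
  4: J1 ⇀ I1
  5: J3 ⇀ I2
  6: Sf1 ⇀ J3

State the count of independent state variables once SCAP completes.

3  (C1, I1, I2 all integral)

β6 stroke→Sf1  (Sf1: flow source, stroke at near end)
β3 stroke→J3  (C1 integral (e out))
β2 stroke→J2  (J3: bond 3 brought effort, rest push out)
β5 stroke→I2  (0-jn J3 has e-setter on 3)
β1 stroke→TF1  (J2: last free bond brings flow in)
β0 stroke→J1  (through TF1, causality passes straight; one stroke at TF1)
β4 stroke→I1  (closing 1-jn rule on J1)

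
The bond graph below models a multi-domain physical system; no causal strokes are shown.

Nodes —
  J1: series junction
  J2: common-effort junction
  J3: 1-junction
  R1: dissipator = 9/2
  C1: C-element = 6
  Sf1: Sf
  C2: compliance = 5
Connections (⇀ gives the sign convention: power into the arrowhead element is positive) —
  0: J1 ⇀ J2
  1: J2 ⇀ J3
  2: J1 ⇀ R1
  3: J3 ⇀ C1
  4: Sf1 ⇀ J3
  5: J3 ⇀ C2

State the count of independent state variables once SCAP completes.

2  (C1, C2 all integral)

#4 stroke→Sf1  (Sf1 (Sf) sets flow on bond)
#1 stroke→J3  (1-jn J3 has f-setter on 4)
#3 stroke→J3  (J3: bond 4 brought flow, rest push out)
#5 stroke→J3  (common-f at J3 fixed by 4)
#0 stroke→J2  (only one effort-in slot at J2)
#2 stroke→J1  (common-f at J1 fixed by 0)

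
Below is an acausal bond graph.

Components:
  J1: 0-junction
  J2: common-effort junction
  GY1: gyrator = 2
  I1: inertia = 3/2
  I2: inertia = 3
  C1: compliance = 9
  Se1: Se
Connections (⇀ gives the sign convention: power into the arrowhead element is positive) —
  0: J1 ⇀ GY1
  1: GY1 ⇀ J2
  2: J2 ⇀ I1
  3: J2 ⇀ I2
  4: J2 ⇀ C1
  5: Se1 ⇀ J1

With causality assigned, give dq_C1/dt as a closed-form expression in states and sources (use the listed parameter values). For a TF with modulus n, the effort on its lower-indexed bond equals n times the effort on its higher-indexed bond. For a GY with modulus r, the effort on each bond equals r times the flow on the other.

dq_C1/dt = E_Se1/2 - 2*p_I1/3 - p_I2/3

#5 |J1  (Se1: effort source, stroke at far end)
#0 |GY1  (J1 effort already set via bond 5)
#1 |GY1  (GY GY1: same side as bond 0)
#2 |I1  (I1 outputs flow p/I1)
#3 |I2  (I2 outputs flow p/I2)
#4 |J2  (closing 0-jn rule on J2)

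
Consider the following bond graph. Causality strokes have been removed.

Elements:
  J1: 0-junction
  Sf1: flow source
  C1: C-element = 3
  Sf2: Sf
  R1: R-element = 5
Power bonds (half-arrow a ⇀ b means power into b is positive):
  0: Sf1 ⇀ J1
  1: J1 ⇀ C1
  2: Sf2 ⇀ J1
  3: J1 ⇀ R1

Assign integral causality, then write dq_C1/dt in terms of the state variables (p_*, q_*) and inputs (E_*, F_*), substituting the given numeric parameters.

dq_C1/dt = F_Sf1 + F_Sf2 - q_C1/15

β0 →Sf1  (Sf1 fixes flow; stroke at Sf1)
β2 →Sf2  (source Sf2 imposes f)
β1 →J1  (prefer integral on C1)
β3 →R1  (0-jn J1 has e-setter on 1)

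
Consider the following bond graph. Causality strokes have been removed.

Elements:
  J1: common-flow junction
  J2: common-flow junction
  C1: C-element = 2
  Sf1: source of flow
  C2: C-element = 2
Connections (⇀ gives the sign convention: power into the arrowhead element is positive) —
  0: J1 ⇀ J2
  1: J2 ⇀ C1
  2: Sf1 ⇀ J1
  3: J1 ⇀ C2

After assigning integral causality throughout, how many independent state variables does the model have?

2  (C1, C2 all integral)

bond 2 stroke→Sf1  (Sf1 fixes flow; stroke at Sf1)
bond 0 stroke→J1  (common-f at J1 fixed by 2)
bond 3 stroke→J1  (J1: bond 2 brought flow, rest push out)
bond 1 stroke→J2  (1-jn J2 has f-setter on 0)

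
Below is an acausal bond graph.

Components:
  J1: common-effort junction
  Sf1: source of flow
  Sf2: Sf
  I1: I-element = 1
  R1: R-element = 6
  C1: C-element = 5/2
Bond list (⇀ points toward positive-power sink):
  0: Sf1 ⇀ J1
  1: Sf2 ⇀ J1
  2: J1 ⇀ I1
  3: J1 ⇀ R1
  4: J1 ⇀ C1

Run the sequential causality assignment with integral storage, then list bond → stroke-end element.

#0 stroke at Sf1  (Sf1 fixes flow; stroke at Sf1)
#1 stroke at Sf2  (source Sf2 imposes f)
#2 stroke at I1  (prefer integral on I1)
#4 stroke at J1  (C1: C, integral causality)
#3 stroke at R1  (0-jn J1 has e-setter on 4)

b0 →Sf1
b1 →Sf2
b2 →I1
b3 →R1
b4 →J1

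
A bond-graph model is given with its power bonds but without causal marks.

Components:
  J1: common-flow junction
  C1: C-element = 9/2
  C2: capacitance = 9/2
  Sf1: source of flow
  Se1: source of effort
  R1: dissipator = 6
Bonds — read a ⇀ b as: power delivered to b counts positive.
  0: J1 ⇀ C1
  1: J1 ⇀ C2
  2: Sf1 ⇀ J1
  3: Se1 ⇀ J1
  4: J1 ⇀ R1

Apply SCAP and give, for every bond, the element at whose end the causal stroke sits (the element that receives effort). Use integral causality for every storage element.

#0 |J1
#1 |J1
#2 |Sf1
#3 |J1
#4 |J1

β2 stroke at Sf1  (Sf1 fixes flow; stroke at Sf1)
β3 stroke at J1  (Se1 fixes effort; stroke away)
β0 stroke at J1  (J1: bond 2 brought flow, rest push out)
β1 stroke at J1  (1-jn J1 has f-setter on 2)
β4 stroke at J1  (J1 flow already set via bond 2)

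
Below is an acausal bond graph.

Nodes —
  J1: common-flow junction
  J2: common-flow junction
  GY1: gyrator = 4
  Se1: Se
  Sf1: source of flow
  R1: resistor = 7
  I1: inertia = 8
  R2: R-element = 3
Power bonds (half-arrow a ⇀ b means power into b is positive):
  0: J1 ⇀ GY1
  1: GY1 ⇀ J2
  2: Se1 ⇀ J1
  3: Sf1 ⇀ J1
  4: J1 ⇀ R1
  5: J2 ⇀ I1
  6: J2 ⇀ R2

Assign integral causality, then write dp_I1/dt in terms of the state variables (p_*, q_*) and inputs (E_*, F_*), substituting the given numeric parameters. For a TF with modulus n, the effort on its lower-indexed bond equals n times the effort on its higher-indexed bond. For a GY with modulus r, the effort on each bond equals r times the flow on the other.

#2 stroke→J1  (source Se1 imposes e)
#3 stroke→Sf1  (Sf1 fixes flow; stroke at Sf1)
#0 stroke→J1  (J1 flow already set via bond 3)
#4 stroke→J1  (1-jn J1 has f-setter on 3)
#1 stroke→J2  (GY1 both-in/both-out from 0)
#5 stroke→I1  (prefer integral on I1)
#6 stroke→J2  (1-jn J2 has f-setter on 5)

dp_I1/dt = 4*F_Sf1 - 3*p_I1/8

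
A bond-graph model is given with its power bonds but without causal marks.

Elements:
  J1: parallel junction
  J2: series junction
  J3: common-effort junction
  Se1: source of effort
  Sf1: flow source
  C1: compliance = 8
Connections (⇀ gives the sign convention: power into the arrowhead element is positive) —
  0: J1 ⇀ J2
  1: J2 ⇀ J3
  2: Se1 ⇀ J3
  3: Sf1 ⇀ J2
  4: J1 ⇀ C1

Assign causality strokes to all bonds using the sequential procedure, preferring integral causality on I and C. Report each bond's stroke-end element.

bond 0 →J2
bond 1 →J2
bond 2 →J3
bond 3 →Sf1
bond 4 →J1

b2 stroke at J3  (Se1: effort source, stroke at far end)
b3 stroke at Sf1  (source Sf1 imposes f)
b0 stroke at J2  (common-f at J2 fixed by 3)
b1 stroke at J2  (J2 flow already set via bond 3)
b4 stroke at J1  (J1 needs exactly one e-in)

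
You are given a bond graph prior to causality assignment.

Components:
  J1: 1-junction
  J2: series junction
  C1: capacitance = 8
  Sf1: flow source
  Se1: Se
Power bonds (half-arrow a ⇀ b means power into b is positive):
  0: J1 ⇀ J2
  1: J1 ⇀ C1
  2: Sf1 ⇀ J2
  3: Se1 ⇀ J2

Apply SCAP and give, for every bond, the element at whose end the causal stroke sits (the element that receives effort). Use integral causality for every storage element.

#2 →Sf1  (Sf1 (Sf) sets flow on bond)
#3 →J2  (Se1: effort source, stroke at far end)
#0 →J2  (common-f at J2 fixed by 2)
#1 →J1  (J1: bond 0 brought flow, rest push out)

β0 |J2
β1 |J1
β2 |Sf1
β3 |J2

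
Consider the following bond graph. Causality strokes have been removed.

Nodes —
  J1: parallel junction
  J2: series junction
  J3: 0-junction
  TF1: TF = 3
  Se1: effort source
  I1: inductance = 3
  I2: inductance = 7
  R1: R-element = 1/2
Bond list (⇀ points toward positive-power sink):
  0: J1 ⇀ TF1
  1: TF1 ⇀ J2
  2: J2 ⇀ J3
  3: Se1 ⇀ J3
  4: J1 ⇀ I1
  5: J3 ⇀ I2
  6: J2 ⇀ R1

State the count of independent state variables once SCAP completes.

bond 3 stroke→J3  (Se1 fixes effort; stroke away)
bond 2 stroke→J2  (0-jn J3 has e-setter on 3)
bond 5 stroke→I2  (common-e at J3 fixed by 3)
bond 4 stroke→I1  (I1 outputs flow p/I1)
bond 0 stroke→J1  (only one effort-in slot at J1)
bond 1 stroke→TF1  (TF1: transformer flips bond 0)
bond 6 stroke→J2  (common-f at J2 fixed by 1)

2  (I1, I2 all integral)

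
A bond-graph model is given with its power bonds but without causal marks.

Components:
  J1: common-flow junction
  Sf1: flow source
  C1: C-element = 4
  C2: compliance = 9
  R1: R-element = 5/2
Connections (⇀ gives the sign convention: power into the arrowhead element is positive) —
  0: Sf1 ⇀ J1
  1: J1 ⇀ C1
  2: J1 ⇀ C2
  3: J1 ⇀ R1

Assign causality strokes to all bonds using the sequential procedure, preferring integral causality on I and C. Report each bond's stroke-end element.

bond 0 stroke→Sf1  (Sf1: flow source, stroke at near end)
bond 1 stroke→J1  (J1 flow already set via bond 0)
bond 2 stroke→J1  (common-f at J1 fixed by 0)
bond 3 stroke→J1  (common-f at J1 fixed by 0)

b0 stroke→Sf1
b1 stroke→J1
b2 stroke→J1
b3 stroke→J1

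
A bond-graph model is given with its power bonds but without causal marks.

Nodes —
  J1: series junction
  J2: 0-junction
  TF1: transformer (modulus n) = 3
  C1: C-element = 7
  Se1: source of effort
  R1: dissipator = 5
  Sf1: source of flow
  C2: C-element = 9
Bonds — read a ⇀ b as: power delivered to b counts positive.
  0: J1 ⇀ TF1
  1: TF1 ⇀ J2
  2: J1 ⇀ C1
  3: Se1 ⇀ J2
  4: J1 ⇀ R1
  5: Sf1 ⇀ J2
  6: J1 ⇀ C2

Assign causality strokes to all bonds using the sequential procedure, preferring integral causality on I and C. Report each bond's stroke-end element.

bond 3 stroke at J2  (Se1 fixes effort; stroke away)
bond 5 stroke at Sf1  (Sf1 (Sf) sets flow on bond)
bond 1 stroke at TF1  (common-e at J2 fixed by 3)
bond 0 stroke at J1  (TF TF1: opposite of bond 1)
bond 2 stroke at J1  (C1 outputs effort q/C1)
bond 6 stroke at J1  (C2 outputs effort q/C2)
bond 4 stroke at R1  (J1 needs exactly one f-in)

β0 →J1
β1 →TF1
β2 →J1
β3 →J2
β4 →R1
β5 →Sf1
β6 →J1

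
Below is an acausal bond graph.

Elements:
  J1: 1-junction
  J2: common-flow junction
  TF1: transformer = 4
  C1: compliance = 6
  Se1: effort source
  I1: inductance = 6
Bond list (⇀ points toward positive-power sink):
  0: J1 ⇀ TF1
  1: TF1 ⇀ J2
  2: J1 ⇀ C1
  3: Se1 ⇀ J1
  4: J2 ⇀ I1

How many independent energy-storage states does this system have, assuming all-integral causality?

2  (C1, I1 all integral)

bond 3 |J1  (source Se1 imposes e)
bond 2 |J1  (C1 outputs effort q/C1)
bond 0 |TF1  (J1: last free bond brings flow in)
bond 1 |J2  (through TF1, causality passes straight; one stroke at TF1)
bond 4 |I1  (J2: last free bond brings flow in)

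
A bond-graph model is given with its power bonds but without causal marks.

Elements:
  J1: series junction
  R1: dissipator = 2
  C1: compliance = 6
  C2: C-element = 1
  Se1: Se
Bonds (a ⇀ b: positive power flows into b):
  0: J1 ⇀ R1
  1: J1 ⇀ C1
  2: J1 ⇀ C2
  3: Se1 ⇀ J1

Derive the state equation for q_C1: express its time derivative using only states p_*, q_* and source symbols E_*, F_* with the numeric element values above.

bond 3 |J1  (Se1 fixes effort; stroke away)
bond 1 |J1  (C1: C, integral causality)
bond 2 |J1  (prefer integral on C2)
bond 0 |R1  (only one flow-in slot at J1)

dq_C1/dt = E_Se1/2 - q_C1/12 - q_C2/2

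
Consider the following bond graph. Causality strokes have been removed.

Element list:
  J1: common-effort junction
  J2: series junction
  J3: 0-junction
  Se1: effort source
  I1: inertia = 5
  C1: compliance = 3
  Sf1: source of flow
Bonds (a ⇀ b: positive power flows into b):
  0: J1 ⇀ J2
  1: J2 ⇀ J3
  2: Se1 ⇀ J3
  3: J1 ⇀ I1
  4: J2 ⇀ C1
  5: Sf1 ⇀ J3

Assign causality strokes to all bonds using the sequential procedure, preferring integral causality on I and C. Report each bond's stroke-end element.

#0 |J1
#1 |J2
#2 |J3
#3 |I1
#4 |J2
#5 |Sf1

b2 |J3  (Se1 (Se) sets effort on bond)
b5 |Sf1  (Sf1: flow source, stroke at near end)
b1 |J2  (J3 effort already set via bond 2)
b3 |I1  (I1: I, integral causality)
b0 |J1  (J1: last free bond brings effort in)
b4 |J2  (J2 flow already set via bond 0)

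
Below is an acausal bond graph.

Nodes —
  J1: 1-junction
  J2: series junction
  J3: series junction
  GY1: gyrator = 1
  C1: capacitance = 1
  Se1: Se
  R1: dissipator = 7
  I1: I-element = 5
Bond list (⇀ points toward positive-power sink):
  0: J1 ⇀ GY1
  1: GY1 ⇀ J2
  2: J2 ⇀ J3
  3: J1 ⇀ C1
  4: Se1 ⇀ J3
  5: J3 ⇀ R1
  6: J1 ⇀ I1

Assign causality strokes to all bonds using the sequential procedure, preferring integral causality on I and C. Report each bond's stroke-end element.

β0 |J1
β1 |J2
β2 |J3
β3 |J1
β4 |J3
β5 |R1
β6 |I1

b4 →J3  (Se1 (Se) sets effort on bond)
b3 →J1  (C1 integral (e out))
b6 →I1  (I1 integral (f out))
b0 →J1  (J1: bond 6 brought flow, rest push out)
b1 →J2  (through GY1, causality inverts; strokes same side of GY1)
b2 →J3  (J2: last free bond brings flow in)
b5 →R1  (closing 1-jn rule on J3)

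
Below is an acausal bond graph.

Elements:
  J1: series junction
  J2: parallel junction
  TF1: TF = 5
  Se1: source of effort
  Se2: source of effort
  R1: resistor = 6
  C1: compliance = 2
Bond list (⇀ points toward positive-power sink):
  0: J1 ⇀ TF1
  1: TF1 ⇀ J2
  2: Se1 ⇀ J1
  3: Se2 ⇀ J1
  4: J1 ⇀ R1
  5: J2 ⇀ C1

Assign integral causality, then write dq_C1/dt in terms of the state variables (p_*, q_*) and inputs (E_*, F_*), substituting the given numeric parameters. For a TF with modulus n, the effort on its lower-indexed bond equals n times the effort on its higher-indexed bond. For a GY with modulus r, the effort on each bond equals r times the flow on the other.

dq_C1/dt = 5*E_Se1/6 + 5*E_Se2/6 - 25*q_C1/12

bond 2 →J1  (Se1 fixes effort; stroke away)
bond 3 →J1  (Se2: effort source, stroke at far end)
bond 5 →J2  (C1 outputs effort q/C1)
bond 1 →TF1  (common-e at J2 fixed by 5)
bond 0 →J1  (TF1: transformer flips bond 1)
bond 4 →R1  (closing 1-jn rule on J1)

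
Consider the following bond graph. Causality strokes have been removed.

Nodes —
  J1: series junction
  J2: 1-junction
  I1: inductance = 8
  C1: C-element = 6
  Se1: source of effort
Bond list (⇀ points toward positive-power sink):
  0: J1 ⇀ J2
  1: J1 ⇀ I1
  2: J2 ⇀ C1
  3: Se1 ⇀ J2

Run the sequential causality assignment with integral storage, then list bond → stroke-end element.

β3 stroke at J2  (Se1 (Se) sets effort on bond)
β1 stroke at I1  (I1 integral (f out))
β0 stroke at J1  (J1 flow already set via bond 1)
β2 stroke at J2  (1-jn J2 has f-setter on 0)

β0 |J1
β1 |I1
β2 |J2
β3 |J2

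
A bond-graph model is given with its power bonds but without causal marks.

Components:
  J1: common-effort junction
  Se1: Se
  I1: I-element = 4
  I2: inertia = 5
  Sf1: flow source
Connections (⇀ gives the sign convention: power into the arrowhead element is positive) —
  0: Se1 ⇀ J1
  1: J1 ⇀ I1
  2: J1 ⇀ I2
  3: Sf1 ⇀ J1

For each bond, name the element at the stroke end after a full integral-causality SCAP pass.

bond 0 |J1  (Se1 (Se) sets effort on bond)
bond 3 |Sf1  (source Sf1 imposes f)
bond 1 |I1  (0-jn J1 has e-setter on 0)
bond 2 |I2  (common-e at J1 fixed by 0)

#0 stroke→J1
#1 stroke→I1
#2 stroke→I2
#3 stroke→Sf1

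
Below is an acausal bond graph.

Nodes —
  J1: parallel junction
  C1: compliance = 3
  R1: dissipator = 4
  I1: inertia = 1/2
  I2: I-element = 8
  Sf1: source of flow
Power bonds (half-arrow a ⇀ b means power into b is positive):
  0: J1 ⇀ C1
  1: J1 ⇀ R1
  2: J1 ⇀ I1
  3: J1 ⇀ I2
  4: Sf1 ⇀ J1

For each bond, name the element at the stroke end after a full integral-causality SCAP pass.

#0 stroke→J1
#1 stroke→R1
#2 stroke→I1
#3 stroke→I2
#4 stroke→Sf1

bond 4 stroke→Sf1  (Sf1 fixes flow; stroke at Sf1)
bond 0 stroke→J1  (prefer integral on C1)
bond 1 stroke→R1  (J1: bond 0 brought effort, rest push out)
bond 2 stroke→I1  (common-e at J1 fixed by 0)
bond 3 stroke→I2  (common-e at J1 fixed by 0)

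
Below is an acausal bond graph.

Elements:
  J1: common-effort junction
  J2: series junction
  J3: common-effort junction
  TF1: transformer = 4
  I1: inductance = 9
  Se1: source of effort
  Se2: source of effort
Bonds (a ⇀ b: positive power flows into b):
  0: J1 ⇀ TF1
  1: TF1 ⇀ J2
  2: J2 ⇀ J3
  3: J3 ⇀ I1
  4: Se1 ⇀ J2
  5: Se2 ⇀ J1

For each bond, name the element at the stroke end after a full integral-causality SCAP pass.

bond 4 |J2  (source Se1 imposes e)
bond 5 |J1  (source Se2 imposes e)
bond 0 |TF1  (common-e at J1 fixed by 5)
bond 1 |J2  (TF TF1: opposite of bond 0)
bond 2 |J3  (J2: last free bond brings flow in)
bond 3 |I1  (common-e at J3 fixed by 2)

β0 stroke at TF1
β1 stroke at J2
β2 stroke at J3
β3 stroke at I1
β4 stroke at J2
β5 stroke at J1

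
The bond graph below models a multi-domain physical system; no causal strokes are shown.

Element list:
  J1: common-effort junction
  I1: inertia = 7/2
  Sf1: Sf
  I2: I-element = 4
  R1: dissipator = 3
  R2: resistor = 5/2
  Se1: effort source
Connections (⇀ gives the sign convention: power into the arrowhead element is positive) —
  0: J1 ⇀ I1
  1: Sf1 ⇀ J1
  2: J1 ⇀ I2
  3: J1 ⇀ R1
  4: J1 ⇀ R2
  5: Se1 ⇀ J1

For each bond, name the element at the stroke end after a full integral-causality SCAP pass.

b0 stroke→I1
b1 stroke→Sf1
b2 stroke→I2
b3 stroke→R1
b4 stroke→R2
b5 stroke→J1

bond 1 →Sf1  (Sf1: flow source, stroke at near end)
bond 5 →J1  (Se1: effort source, stroke at far end)
bond 0 →I1  (0-jn J1 has e-setter on 5)
bond 2 →I2  (common-e at J1 fixed by 5)
bond 3 →R1  (J1: bond 5 brought effort, rest push out)
bond 4 →R2  (J1 effort already set via bond 5)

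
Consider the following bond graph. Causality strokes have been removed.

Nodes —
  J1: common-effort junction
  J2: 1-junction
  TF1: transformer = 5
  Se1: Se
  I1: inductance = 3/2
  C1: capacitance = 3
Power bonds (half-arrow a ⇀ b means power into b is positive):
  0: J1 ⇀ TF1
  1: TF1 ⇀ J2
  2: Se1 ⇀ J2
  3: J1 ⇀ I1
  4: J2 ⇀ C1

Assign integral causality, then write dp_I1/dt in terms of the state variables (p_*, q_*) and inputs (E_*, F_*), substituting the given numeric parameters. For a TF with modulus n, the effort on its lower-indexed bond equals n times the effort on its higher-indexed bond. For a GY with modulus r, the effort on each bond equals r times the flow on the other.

dp_I1/dt = -5*E_Se1 + 5*q_C1/3

bond 2 →J2  (Se1 fixes effort; stroke away)
bond 3 →I1  (I1: I, integral causality)
bond 0 →J1  (J1 needs exactly one e-in)
bond 1 →TF1  (TF1 one-in-one-out from 0)
bond 4 →J2  (J2 flow already set via bond 1)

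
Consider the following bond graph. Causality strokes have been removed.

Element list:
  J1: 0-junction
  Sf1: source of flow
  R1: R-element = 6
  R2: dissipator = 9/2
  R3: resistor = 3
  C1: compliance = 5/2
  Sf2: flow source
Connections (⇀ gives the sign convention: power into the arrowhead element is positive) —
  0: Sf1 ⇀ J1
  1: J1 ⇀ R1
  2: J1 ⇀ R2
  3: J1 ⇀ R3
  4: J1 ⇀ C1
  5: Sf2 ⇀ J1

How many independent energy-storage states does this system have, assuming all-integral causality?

bond 0 →Sf1  (Sf1 (Sf) sets flow on bond)
bond 5 →Sf2  (source Sf2 imposes f)
bond 4 →J1  (C1 integral (e out))
bond 1 →R1  (J1 effort already set via bond 4)
bond 2 →R2  (J1: bond 4 brought effort, rest push out)
bond 3 →R3  (common-e at J1 fixed by 4)

1  (C1 all integral)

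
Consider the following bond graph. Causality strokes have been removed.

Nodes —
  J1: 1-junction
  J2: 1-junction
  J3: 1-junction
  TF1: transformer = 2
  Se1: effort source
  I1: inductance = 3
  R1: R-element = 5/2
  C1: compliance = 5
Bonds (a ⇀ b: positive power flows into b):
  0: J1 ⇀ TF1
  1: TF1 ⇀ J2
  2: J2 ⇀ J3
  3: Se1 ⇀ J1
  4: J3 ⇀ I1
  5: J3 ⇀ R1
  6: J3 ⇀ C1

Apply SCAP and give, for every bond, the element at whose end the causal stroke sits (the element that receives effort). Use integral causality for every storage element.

#0 |TF1
#1 |J2
#2 |J3
#3 |J1
#4 |I1
#5 |J3
#6 |J3

b3 |J1  (Se1 fixes effort; stroke away)
b0 |TF1  (J1 needs exactly one f-in)
b1 |J2  (TF1: transformer flips bond 0)
b2 |J3  (J2 needs exactly one f-in)
b4 |I1  (I1 integral (f out))
b5 |J3  (J3 flow already set via bond 4)
b6 |J3  (common-f at J3 fixed by 4)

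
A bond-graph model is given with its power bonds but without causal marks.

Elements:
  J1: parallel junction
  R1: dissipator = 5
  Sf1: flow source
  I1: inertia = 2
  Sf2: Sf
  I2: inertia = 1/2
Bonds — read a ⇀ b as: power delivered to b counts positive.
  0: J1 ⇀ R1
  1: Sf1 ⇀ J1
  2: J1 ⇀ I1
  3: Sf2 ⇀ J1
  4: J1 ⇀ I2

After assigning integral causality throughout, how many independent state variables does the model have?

2  (I1, I2 all integral)

β1 stroke at Sf1  (source Sf1 imposes f)
β3 stroke at Sf2  (Sf2 fixes flow; stroke at Sf2)
β2 stroke at I1  (I1 outputs flow p/I1)
β4 stroke at I2  (prefer integral on I2)
β0 stroke at J1  (closing 0-jn rule on J1)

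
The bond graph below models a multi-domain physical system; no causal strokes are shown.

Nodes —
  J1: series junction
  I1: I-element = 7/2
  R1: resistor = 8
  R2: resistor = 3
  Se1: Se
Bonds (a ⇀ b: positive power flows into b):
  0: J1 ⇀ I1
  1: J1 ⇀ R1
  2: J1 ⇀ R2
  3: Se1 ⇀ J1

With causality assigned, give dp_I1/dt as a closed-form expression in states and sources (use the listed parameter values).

bond 3 |J1  (Se1: effort source, stroke at far end)
bond 0 |I1  (I1: I, integral causality)
bond 1 |J1  (J1: bond 0 brought flow, rest push out)
bond 2 |J1  (1-jn J1 has f-setter on 0)

dp_I1/dt = E_Se1 - 22*p_I1/7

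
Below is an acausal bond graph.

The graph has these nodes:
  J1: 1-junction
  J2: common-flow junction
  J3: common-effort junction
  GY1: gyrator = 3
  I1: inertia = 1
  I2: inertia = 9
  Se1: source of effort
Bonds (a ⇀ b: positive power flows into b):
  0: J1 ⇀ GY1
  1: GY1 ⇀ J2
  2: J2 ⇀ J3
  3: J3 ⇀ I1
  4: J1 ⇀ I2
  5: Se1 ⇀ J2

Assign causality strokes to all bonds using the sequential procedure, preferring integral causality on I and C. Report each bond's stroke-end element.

b0 →J1
b1 →J2
b2 →J3
b3 →I1
b4 →I2
b5 →J2

b5 stroke at J2  (Se1 (Se) sets effort on bond)
b3 stroke at I1  (I1 outputs flow p/I1)
b2 stroke at J3  (only one effort-in slot at J3)
b1 stroke at J2  (1-jn J2 has f-setter on 2)
b0 stroke at J1  (GY1: gyrator matches bond 1)
b4 stroke at I2  (J1 needs exactly one f-in)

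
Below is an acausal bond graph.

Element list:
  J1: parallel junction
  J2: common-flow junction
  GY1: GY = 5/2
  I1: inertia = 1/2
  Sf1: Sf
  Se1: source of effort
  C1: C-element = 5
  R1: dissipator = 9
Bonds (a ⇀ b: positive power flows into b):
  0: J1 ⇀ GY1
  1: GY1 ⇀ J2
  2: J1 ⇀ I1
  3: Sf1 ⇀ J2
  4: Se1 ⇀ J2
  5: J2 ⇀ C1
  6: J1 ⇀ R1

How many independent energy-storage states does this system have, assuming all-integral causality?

2  (C1, I1 all integral)

bond 3 stroke→Sf1  (Sf1 fixes flow; stroke at Sf1)
bond 4 stroke→J2  (Se1 (Se) sets effort on bond)
bond 1 stroke→J2  (J2 flow already set via bond 3)
bond 5 stroke→J2  (1-jn J2 has f-setter on 3)
bond 0 stroke→J1  (GY1 both-in/both-out from 1)
bond 2 stroke→I1  (common-e at J1 fixed by 0)
bond 6 stroke→R1  (0-jn J1 has e-setter on 0)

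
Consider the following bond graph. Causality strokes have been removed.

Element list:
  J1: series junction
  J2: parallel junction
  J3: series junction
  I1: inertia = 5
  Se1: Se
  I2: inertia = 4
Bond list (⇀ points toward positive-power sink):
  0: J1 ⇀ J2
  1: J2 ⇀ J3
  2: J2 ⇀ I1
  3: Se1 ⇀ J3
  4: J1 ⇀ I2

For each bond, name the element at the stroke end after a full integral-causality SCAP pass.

β0 stroke at J1
β1 stroke at J2
β2 stroke at I1
β3 stroke at J3
β4 stroke at I2

bond 3 →J3  (Se1 fixes effort; stroke away)
bond 1 →J2  (J3: last free bond brings flow in)
bond 0 →J1  (J2 effort already set via bond 1)
bond 2 →I1  (J2 effort already set via bond 1)
bond 4 →I2  (only one flow-in slot at J1)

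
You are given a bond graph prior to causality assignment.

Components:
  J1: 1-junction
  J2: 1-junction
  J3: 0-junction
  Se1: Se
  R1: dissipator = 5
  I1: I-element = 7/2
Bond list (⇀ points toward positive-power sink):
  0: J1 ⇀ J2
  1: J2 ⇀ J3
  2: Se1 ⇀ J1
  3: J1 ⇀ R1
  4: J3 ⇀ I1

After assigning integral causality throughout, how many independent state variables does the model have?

1  (I1 all integral)

β2 stroke→J1  (Se1 fixes effort; stroke away)
β4 stroke→I1  (prefer integral on I1)
β1 stroke→J3  (J3: last free bond brings effort in)
β0 stroke→J2  (J2 flow already set via bond 1)
β3 stroke→J1  (1-jn J1 has f-setter on 0)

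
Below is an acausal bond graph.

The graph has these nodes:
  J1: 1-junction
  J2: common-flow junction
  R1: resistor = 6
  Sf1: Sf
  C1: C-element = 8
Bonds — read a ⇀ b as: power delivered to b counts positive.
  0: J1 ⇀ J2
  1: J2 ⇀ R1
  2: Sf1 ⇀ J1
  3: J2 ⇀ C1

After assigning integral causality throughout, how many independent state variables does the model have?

b2 →Sf1  (Sf1 (Sf) sets flow on bond)
b0 →J1  (1-jn J1 has f-setter on 2)
b1 →J2  (J2 flow already set via bond 0)
b3 →J2  (1-jn J2 has f-setter on 0)

1  (C1 all integral)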